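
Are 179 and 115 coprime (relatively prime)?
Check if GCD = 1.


Euclidean algorithm:
179 = 1 * 115 + 64
115 = 1 * 64 + 51
64 = 1 * 51 + 13
51 = 3 * 13 + 12
13 = 1 * 12 + 1
12 = 12 * 1 + 0
GCD(179, 115) = 1

Yes, coprime (GCD = 1)


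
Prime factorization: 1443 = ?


1443 / 3 = 481
481 / 13 = 37
37 / 37 = 1
1443 = 3 × 13 × 37


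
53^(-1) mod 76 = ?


Use the extended Euclidean algorithm on (76, 53); each row r = 76*s + 53*t:
r=76, s=1, t=0
r=53, s=0, t=1
q=1: r=23, s=1, t=-1   [76*(1) + 53*(-1) = 23]
q=2: r=7, s=-2, t=3   [76*(-2) + 53*(3) = 7]
q=3: r=2, s=7, t=-10   [76*(7) + 53*(-10) = 2]
q=3: r=1, s=-23, t=33   [76*(-23) + 53*(33) = 1]
q=2: r=0, s=53, t=-76   [76*(53) + 53*(-76) = 0]
GCD = 1 with t = 33, so 53*(33) ≡ 1 (mod 76)
Inverse = 33 mod 76 = 33
Check: 53 * 33 = 1749 ≡ 1 (mod 76)

53^(-1) ≡ 33 (mod 76)


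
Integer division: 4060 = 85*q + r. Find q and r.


4060 = 85 * 47 + 65
Check: 3995 + 65 = 4060

q = 47, r = 65


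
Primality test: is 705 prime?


705 / 3 = 235 (exact division)
705 is NOT prime.

No, 705 is not prime


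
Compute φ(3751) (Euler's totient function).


3751 = 11^2 × 31
Prime factors: 11, 31
φ(3751) = 3751 × (1-1/11) × (1-1/31)
= 3751 × 10/11 × 30/31 = 3300

φ(3751) = 3300


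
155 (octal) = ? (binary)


155 (base 8) = 109 (decimal)
109 (decimal) = 1101101 (base 2)


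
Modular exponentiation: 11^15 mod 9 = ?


11^1 mod 9 = 2
11^2 mod 9 = 4
11^3 mod 9 = 8
11^4 mod 9 = 7
11^5 mod 9 = 5
11^6 mod 9 = 1
11^7 mod 9 = 2
11^8 mod 9 = 4
11^9 mod 9 = 8
11^10 mod 9 = 7
11^11 mod 9 = 5
11^12 mod 9 = 1
11^13 mod 9 = 2
11^14 mod 9 = 4
11^15 mod 9 = 8


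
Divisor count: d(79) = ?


79 = 79^1
d(79) = (1+1) = 2

2 divisors


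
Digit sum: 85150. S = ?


8 + 5 + 1 + 5 + 0 = 19


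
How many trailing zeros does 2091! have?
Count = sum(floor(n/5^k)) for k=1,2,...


floor(2091/5) = 418
floor(2091/25) = 83
floor(2091/125) = 16
floor(2091/625) = 3
Total = 520

520 trailing zeros


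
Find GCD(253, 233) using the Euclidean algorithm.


253 = 1 * 233 + 20
233 = 11 * 20 + 13
20 = 1 * 13 + 7
13 = 1 * 7 + 6
7 = 1 * 6 + 1
6 = 6 * 1 + 0
GCD = 1


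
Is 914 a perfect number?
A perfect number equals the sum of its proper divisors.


Proper divisors of 914: 1, 2, 457
Sum = 1 + 2 + 457 = 460

No, 914 is not perfect (460 ≠ 914)


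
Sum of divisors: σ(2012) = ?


Divisors of 2012: 1, 2, 4, 503, 1006, 2012
Sum = 1 + 2 + 4 + 503 + 1006 + 2012 = 3528

σ(2012) = 3528


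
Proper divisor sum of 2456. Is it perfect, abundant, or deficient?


Proper divisors: 1, 2, 4, 8, 307, 614, 1228
Sum = 1 + 2 + 4 + 8 + 307 + 614 + 1228 = 2164
2164 < 2456 → deficient

s(2456) = 2164 (deficient)


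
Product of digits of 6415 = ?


6 × 4 × 1 × 5 = 120


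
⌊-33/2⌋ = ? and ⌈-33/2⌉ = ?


-33/2 = -16.5000
floor = -17
ceil = -16

floor = -17, ceil = -16


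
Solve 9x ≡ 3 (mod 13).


GCD(9, 13) = 1, unique solution
a^(-1) mod 13 = 3
x = 3 * 3 mod 13 = 9

x ≡ 9 (mod 13)


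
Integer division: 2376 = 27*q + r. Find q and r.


2376 = 27 * 88 + 0
Check: 2376 + 0 = 2376

q = 88, r = 0


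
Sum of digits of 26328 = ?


2 + 6 + 3 + 2 + 8 = 21


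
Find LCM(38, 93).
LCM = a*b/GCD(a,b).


GCD(38, 93) = 1
LCM = 38*93/1 = 3534/1 = 3534

LCM = 3534


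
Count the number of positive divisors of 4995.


4995 = 3^3 × 5^1 × 37^1
d(4995) = (3+1) × (1+1) × (1+1) = 16

16 divisors


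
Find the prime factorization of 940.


940 / 2 = 470
470 / 2 = 235
235 / 5 = 47
47 / 47 = 1
940 = 2^2 × 5 × 47


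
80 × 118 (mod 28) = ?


80 × 118 = 9440
9440 mod 28 = 4


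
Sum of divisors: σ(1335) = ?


Divisors of 1335: 1, 3, 5, 15, 89, 267, 445, 1335
Sum = 1 + 3 + 5 + 15 + 89 + 267 + 445 + 1335 = 2160

σ(1335) = 2160


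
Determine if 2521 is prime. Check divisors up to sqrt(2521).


Check divisors up to sqrt(2521) = 50.2096
No divisors found.
2521 is prime.

Yes, 2521 is prime


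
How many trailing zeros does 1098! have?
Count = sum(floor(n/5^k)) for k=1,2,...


floor(1098/5) = 219
floor(1098/25) = 43
floor(1098/125) = 8
floor(1098/625) = 1
Total = 271

271 trailing zeros


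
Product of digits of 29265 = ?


2 × 9 × 2 × 6 × 5 = 1080


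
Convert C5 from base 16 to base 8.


C5 (base 16) = 197 (decimal)
197 (decimal) = 305 (base 8)


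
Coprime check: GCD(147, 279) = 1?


Euclidean algorithm:
279 = 1 * 147 + 132
147 = 1 * 132 + 15
132 = 8 * 15 + 12
15 = 1 * 12 + 3
12 = 4 * 3 + 0
GCD(147, 279) = 3

No, not coprime (GCD = 3)


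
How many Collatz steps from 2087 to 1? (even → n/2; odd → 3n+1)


2087 → 6262 → 3131 → 9394 → 4697 → 14092 → 7046 → 3523 → 10570 → 5285 → 15856 → 7928 → 3964 → 1982 → 991 → 2974 → 1487 → 4462 → 2231 → 6694 → 3347 → 10042 → 5021 → 15064 → 7532 → 3766 → 1883 → 5650 → 2825 → 8476 → 4238 → 2119 → 6358 → 3179 → 9538 → 4769 → 14308 → 7154 → 3577 → 10732 → 5366 → 2683 → 8050 → 4025 → 12076 → 6038 → 3019 → 9058 → 4529 → 13588 → 6794 → 3397 → 10192 → 5096 → 2548 → 1274 → 637 → 1912 → 956 → 478 → 239 → 718 → 359 → 1078 → 539 → 1618 → 809 → 2428 → 1214 → 607 → 1822 → 911 → 2734 → 1367 → 4102 → 2051 → 6154 → 3077 → 9232 → 4616 → 2308 → 1154 → 577 → 1732 → 866 → 433 → 1300 → 650 → 325 → 976 → 488 → 244 → 122 → 61 → 184 → 92 → 46 → 23 → 70 → 35 → 106 → 53 → 160 → 80 → 40 → 20 → 10 → 5 → 16 → 8 → 4 → 2 → 1
Total steps = 112

112 steps


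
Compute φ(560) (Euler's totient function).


560 = 2^4 × 5 × 7
Prime factors: 2, 5, 7
φ(560) = 560 × (1-1/2) × (1-1/5) × (1-1/7)
= 560 × 1/2 × 4/5 × 6/7 = 192

φ(560) = 192


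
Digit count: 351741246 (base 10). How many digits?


351741246 has 9 digits in base 10
floor(log10(351741246)) + 1 = floor(8.5462) + 1 = 9

9 digits (base 10)


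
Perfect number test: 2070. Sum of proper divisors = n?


Proper divisors of 2070: 1, 2, 3, 5, 6, 9, 10, 15, 18, 23, 30, 45, 46, 69, 90, 115, 138, 207, 230, 345, 414, 690, 1035
Sum = 1 + 2 + 3 + 5 + 6 + 9 + 10 + 15 + 18 + 23 + 30 + 45 + 46 + 69 + 90 + 115 + 138 + 207 + 230 + 345 + 414 + 690 + 1035 = 3546

No, 2070 is not perfect (3546 ≠ 2070)


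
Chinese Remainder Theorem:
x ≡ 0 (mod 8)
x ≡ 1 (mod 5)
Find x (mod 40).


M = 8*5 = 40
M1 = M/8 = 5, M2 = M/5 = 8
M1^(-1) mod 8 = 5, M2^(-1) mod 5 = 2
x = 0*5*5 + 1*8*2 = 16
16 mod 40 = 16
Check: 16 mod 8 = 0 ✓, 16 mod 5 = 1 ✓

x ≡ 16 (mod 40)


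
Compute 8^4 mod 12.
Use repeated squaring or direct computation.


8^1 mod 12 = 8
8^2 mod 12 = 4
8^3 mod 12 = 8
8^4 mod 12 = 4


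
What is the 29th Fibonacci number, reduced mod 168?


F(k) mod 168 for k=1..29:
1, 1, 2, 3, 5, 8, 13, 21, 34, 55, 89, 144, 65, 41, 106, 147, 85, 64, 149, 45, 26, 71, 97, 0, 97, 97, 26, 123, 149
F(29) mod 168 = 149


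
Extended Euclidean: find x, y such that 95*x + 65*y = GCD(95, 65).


Tabular extended Euclidean (each row: r = 95*s + 65*t):
r=95, s=1, t=0
r=65, s=0, t=1
q=1: r=30, s=1, t=-1   [95*(1) + 65*(-1) = 30]
q=2: r=5, s=-2, t=3   [95*(-2) + 65*(3) = 5]
q=6: r=0, s=13, t=-19   [95*(13) + 65*(-19) = 0]
GCD = 5; from the row with r=5: x=-2, y=3
Check: 95*(-2) + 65*(3) = -190 + 195 = 5

GCD = 5, x = -2, y = 3


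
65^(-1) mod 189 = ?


Use the extended Euclidean algorithm on (189, 65); each row r = 189*s + 65*t:
r=189, s=1, t=0
r=65, s=0, t=1
q=2: r=59, s=1, t=-2   [189*(1) + 65*(-2) = 59]
q=1: r=6, s=-1, t=3   [189*(-1) + 65*(3) = 6]
q=9: r=5, s=10, t=-29   [189*(10) + 65*(-29) = 5]
q=1: r=1, s=-11, t=32   [189*(-11) + 65*(32) = 1]
q=5: r=0, s=65, t=-189   [189*(65) + 65*(-189) = 0]
GCD = 1 with t = 32, so 65*(32) ≡ 1 (mod 189)
Inverse = 32 mod 189 = 32
Check: 65 * 32 = 2080 ≡ 1 (mod 189)

65^(-1) ≡ 32 (mod 189)


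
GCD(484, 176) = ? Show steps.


484 = 2 * 176 + 132
176 = 1 * 132 + 44
132 = 3 * 44 + 0
GCD = 44


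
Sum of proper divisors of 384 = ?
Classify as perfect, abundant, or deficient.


Proper divisors: 1, 2, 3, 4, 6, 8, 12, 16, 24, 32, 48, 64, 96, 128, 192
Sum = 1 + 2 + 3 + 4 + 6 + 8 + 12 + 16 + 24 + 32 + 48 + 64 + 96 + 128 + 192 = 636
636 > 384 → abundant

s(384) = 636 (abundant)


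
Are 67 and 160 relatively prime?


Euclidean algorithm:
160 = 2 * 67 + 26
67 = 2 * 26 + 15
26 = 1 * 15 + 11
15 = 1 * 11 + 4
11 = 2 * 4 + 3
4 = 1 * 3 + 1
3 = 3 * 1 + 0
GCD(67, 160) = 1

Yes, coprime (GCD = 1)


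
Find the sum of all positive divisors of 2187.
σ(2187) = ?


Divisors of 2187: 1, 3, 9, 27, 81, 243, 729, 2187
Sum = 1 + 3 + 9 + 27 + 81 + 243 + 729 + 2187 = 3280

σ(2187) = 3280


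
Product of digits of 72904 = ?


7 × 2 × 9 × 0 × 4 = 0


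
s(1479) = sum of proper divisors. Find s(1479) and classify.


Proper divisors: 1, 3, 17, 29, 51, 87, 493
Sum = 1 + 3 + 17 + 29 + 51 + 87 + 493 = 681
681 < 1479 → deficient

s(1479) = 681 (deficient)


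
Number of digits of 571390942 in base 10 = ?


571390942 has 9 digits in base 10
floor(log10(571390942)) + 1 = floor(8.7569) + 1 = 9

9 digits (base 10)


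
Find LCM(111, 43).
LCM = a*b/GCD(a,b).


GCD(111, 43) = 1
LCM = 111*43/1 = 4773/1 = 4773

LCM = 4773


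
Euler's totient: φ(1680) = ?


1680 = 2^4 × 3 × 5 × 7
Prime factors: 2, 3, 5, 7
φ(1680) = 1680 × (1-1/2) × (1-1/3) × (1-1/5) × (1-1/7)
= 1680 × 1/2 × 2/3 × 4/5 × 6/7 = 384

φ(1680) = 384


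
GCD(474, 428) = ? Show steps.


474 = 1 * 428 + 46
428 = 9 * 46 + 14
46 = 3 * 14 + 4
14 = 3 * 4 + 2
4 = 2 * 2 + 0
GCD = 2


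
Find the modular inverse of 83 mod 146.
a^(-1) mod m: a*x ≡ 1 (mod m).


Use the extended Euclidean algorithm on (146, 83); each row r = 146*s + 83*t:
r=146, s=1, t=0
r=83, s=0, t=1
q=1: r=63, s=1, t=-1   [146*(1) + 83*(-1) = 63]
q=1: r=20, s=-1, t=2   [146*(-1) + 83*(2) = 20]
q=3: r=3, s=4, t=-7   [146*(4) + 83*(-7) = 3]
q=6: r=2, s=-25, t=44   [146*(-25) + 83*(44) = 2]
q=1: r=1, s=29, t=-51   [146*(29) + 83*(-51) = 1]
q=2: r=0, s=-83, t=146   [146*(-83) + 83*(146) = 0]
GCD = 1 with t = -51, so 83*(-51) ≡ 1 (mod 146)
Inverse = -51 mod 146 = 95
Check: 83 * 95 = 7885 ≡ 1 (mod 146)

83^(-1) ≡ 95 (mod 146)


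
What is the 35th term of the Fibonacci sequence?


Sequence: 1, 1, 2, 3, 5, 8, 13, 21, 34, 55, 89, 144, 233, 377, 610, 987, 1597, 2584, 4181, 6765, 10946, 17711, 28657, 46368, 75025, 121393, 196418, 317811, 514229, 832040, 1346269, 2178309, 3524578, 5702887, 9227465
F(35) = 9227465


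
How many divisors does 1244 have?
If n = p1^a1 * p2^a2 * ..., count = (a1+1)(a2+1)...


1244 = 2^2 × 311^1
d(1244) = (2+1) × (1+1) = 6

6 divisors


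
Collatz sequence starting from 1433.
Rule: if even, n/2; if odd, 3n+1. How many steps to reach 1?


1433 → 4300 → 2150 → 1075 → 3226 → 1613 → 4840 → 2420 → 1210 → 605 → 1816 → 908 → 454 → 227 → 682 → 341 → 1024 → 512 → 256 → 128 → 64 → 32 → 16 → 8 → 4 → 2 → 1
Total steps = 26

26 steps


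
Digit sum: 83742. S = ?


8 + 3 + 7 + 4 + 2 = 24


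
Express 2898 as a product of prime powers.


2898 / 2 = 1449
1449 / 3 = 483
483 / 3 = 161
161 / 7 = 23
23 / 23 = 1
2898 = 2 × 3^2 × 7 × 23


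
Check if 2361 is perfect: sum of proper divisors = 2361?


Proper divisors of 2361: 1, 3, 787
Sum = 1 + 3 + 787 = 791

No, 2361 is not perfect (791 ≠ 2361)


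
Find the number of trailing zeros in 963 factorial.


floor(963/5) = 192
floor(963/25) = 38
floor(963/125) = 7
floor(963/625) = 1
Total = 238

238 trailing zeros


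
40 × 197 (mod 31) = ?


40 × 197 = 7880
7880 mod 31 = 6


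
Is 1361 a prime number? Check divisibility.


Check divisors up to sqrt(1361) = 36.8917
No divisors found.
1361 is prime.

Yes, 1361 is prime


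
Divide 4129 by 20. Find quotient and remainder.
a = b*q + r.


4129 = 20 * 206 + 9
Check: 4120 + 9 = 4129

q = 206, r = 9


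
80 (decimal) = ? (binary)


80 (base 10) = 80 (decimal)
80 (decimal) = 1010000 (base 2)


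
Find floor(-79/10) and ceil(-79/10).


-79/10 = -7.9000
floor = -8
ceil = -7

floor = -8, ceil = -7


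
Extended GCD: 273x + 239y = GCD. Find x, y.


Tabular extended Euclidean (each row: r = 273*s + 239*t):
r=273, s=1, t=0
r=239, s=0, t=1
q=1: r=34, s=1, t=-1   [273*(1) + 239*(-1) = 34]
q=7: r=1, s=-7, t=8   [273*(-7) + 239*(8) = 1]
q=34: r=0, s=239, t=-273   [273*(239) + 239*(-273) = 0]
GCD = 1; from the row with r=1: x=-7, y=8
Check: 273*(-7) + 239*(8) = -1911 + 1912 = 1

GCD = 1, x = -7, y = 8


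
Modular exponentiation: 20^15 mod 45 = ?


20^1 mod 45 = 20
20^2 mod 45 = 40
20^3 mod 45 = 35
20^4 mod 45 = 25
20^5 mod 45 = 5
20^6 mod 45 = 10
20^7 mod 45 = 20
20^8 mod 45 = 40
20^9 mod 45 = 35
20^10 mod 45 = 25
20^11 mod 45 = 5
20^12 mod 45 = 10
20^13 mod 45 = 20
20^14 mod 45 = 40
20^15 mod 45 = 35


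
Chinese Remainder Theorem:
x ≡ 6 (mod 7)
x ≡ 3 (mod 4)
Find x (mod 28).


M = 7*4 = 28
M1 = M/7 = 4, M2 = M/4 = 7
M1^(-1) mod 7 = 2, M2^(-1) mod 4 = 3
x = 6*4*2 + 3*7*3 = 111
111 mod 28 = 27
Check: 27 mod 7 = 6 ✓, 27 mod 4 = 3 ✓

x ≡ 27 (mod 28)


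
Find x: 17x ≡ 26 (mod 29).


GCD(17, 29) = 1, unique solution
a^(-1) mod 29 = 12
x = 12 * 26 mod 29 = 22

x ≡ 22 (mod 29)


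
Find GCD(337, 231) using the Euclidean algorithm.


337 = 1 * 231 + 106
231 = 2 * 106 + 19
106 = 5 * 19 + 11
19 = 1 * 11 + 8
11 = 1 * 8 + 3
8 = 2 * 3 + 2
3 = 1 * 2 + 1
2 = 2 * 1 + 0
GCD = 1


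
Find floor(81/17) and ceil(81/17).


81/17 = 4.7647
floor = 4
ceil = 5

floor = 4, ceil = 5


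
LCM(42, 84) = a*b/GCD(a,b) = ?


GCD(42, 84) = 42
LCM = 42*84/42 = 3528/42 = 84

LCM = 84


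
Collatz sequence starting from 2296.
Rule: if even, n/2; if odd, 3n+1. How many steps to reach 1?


2296 → 1148 → 574 → 287 → 862 → 431 → 1294 → 647 → 1942 → 971 → 2914 → 1457 → 4372 → 2186 → 1093 → 3280 → 1640 → 820 → 410 → 205 → 616 → 308 → 154 → 77 → 232 → 116 → 58 → 29 → 88 → 44 → 22 → 11 → 34 → 17 → 52 → 26 → 13 → 40 → 20 → 10 → 5 → 16 → 8 → 4 → 2 → 1
Total steps = 45

45 steps


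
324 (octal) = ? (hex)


324 (base 8) = 212 (decimal)
212 (decimal) = D4 (base 16)


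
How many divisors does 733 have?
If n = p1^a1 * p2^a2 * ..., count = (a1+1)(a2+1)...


733 = 733^1
d(733) = (1+1) = 2

2 divisors


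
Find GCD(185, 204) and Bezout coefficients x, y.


Tabular extended Euclidean (each row: r = 185*s + 204*t):
r=185, s=1, t=0
r=204, s=0, t=1
q=0: r=185, s=1, t=0   [185*(1) + 204*(0) = 185]
q=1: r=19, s=-1, t=1   [185*(-1) + 204*(1) = 19]
q=9: r=14, s=10, t=-9   [185*(10) + 204*(-9) = 14]
q=1: r=5, s=-11, t=10   [185*(-11) + 204*(10) = 5]
q=2: r=4, s=32, t=-29   [185*(32) + 204*(-29) = 4]
q=1: r=1, s=-43, t=39   [185*(-43) + 204*(39) = 1]
q=4: r=0, s=204, t=-185   [185*(204) + 204*(-185) = 0]
GCD = 1; from the row with r=1: x=-43, y=39
Check: 185*(-43) + 204*(39) = -7955 + 7956 = 1

GCD = 1, x = -43, y = 39


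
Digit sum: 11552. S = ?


1 + 1 + 5 + 5 + 2 = 14


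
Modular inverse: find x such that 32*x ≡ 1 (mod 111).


Use the extended Euclidean algorithm on (111, 32); each row r = 111*s + 32*t:
r=111, s=1, t=0
r=32, s=0, t=1
q=3: r=15, s=1, t=-3   [111*(1) + 32*(-3) = 15]
q=2: r=2, s=-2, t=7   [111*(-2) + 32*(7) = 2]
q=7: r=1, s=15, t=-52   [111*(15) + 32*(-52) = 1]
q=2: r=0, s=-32, t=111   [111*(-32) + 32*(111) = 0]
GCD = 1 with t = -52, so 32*(-52) ≡ 1 (mod 111)
Inverse = -52 mod 111 = 59
Check: 32 * 59 = 1888 ≡ 1 (mod 111)

32^(-1) ≡ 59 (mod 111)


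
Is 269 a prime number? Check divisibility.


Check divisors up to sqrt(269) = 16.4012
No divisors found.
269 is prime.

Yes, 269 is prime


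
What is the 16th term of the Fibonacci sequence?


Sequence: 1, 1, 2, 3, 5, 8, 13, 21, 34, 55, 89, 144, 233, 377, 610, 987
F(16) = 987


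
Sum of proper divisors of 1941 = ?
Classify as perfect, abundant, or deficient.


Proper divisors: 1, 3, 647
Sum = 1 + 3 + 647 = 651
651 < 1941 → deficient

s(1941) = 651 (deficient)


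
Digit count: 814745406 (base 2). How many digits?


814745406 in base 2 = 110000100100000000011100111110
Number of digits = 30

30 digits (base 2)


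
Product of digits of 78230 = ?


7 × 8 × 2 × 3 × 0 = 0


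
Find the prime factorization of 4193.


4193 / 7 = 599
599 / 599 = 1
4193 = 7 × 599


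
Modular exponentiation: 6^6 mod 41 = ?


6^1 mod 41 = 6
6^2 mod 41 = 36
6^3 mod 41 = 11
6^4 mod 41 = 25
6^5 mod 41 = 27
6^6 mod 41 = 39


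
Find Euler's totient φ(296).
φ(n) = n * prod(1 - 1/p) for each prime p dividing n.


296 = 2^3 × 37
Prime factors: 2, 37
φ(296) = 296 × (1-1/2) × (1-1/37)
= 296 × 1/2 × 36/37 = 144

φ(296) = 144


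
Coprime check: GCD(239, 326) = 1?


Euclidean algorithm:
326 = 1 * 239 + 87
239 = 2 * 87 + 65
87 = 1 * 65 + 22
65 = 2 * 22 + 21
22 = 1 * 21 + 1
21 = 21 * 1 + 0
GCD(239, 326) = 1

Yes, coprime (GCD = 1)


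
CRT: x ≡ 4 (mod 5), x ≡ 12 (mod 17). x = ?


M = 5*17 = 85
M1 = M/5 = 17, M2 = M/17 = 5
M1^(-1) mod 5 = 3, M2^(-1) mod 17 = 7
x = 4*17*3 + 12*5*7 = 624
624 mod 85 = 29
Check: 29 mod 5 = 4 ✓, 29 mod 17 = 12 ✓

x ≡ 29 (mod 85)


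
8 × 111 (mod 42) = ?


8 × 111 = 888
888 mod 42 = 6


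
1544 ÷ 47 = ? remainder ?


1544 = 47 * 32 + 40
Check: 1504 + 40 = 1544

q = 32, r = 40


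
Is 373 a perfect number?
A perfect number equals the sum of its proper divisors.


Proper divisors of 373: 1
Sum = 1 = 1

No, 373 is not perfect (1 ≠ 373)


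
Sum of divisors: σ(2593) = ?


Divisors of 2593: 1, 2593
Sum = 1 + 2593 = 2594

σ(2593) = 2594


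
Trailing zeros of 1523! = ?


floor(1523/5) = 304
floor(1523/25) = 60
floor(1523/125) = 12
floor(1523/625) = 2
Total = 378

378 trailing zeros


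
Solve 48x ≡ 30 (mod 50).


GCD(48, 50) = 2 divides 30
Divide: 24x ≡ 15 (mod 25)
x ≡ 10 (mod 25)


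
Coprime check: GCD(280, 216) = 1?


Euclidean algorithm:
280 = 1 * 216 + 64
216 = 3 * 64 + 24
64 = 2 * 24 + 16
24 = 1 * 16 + 8
16 = 2 * 8 + 0
GCD(280, 216) = 8

No, not coprime (GCD = 8)


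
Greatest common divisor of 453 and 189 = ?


453 = 2 * 189 + 75
189 = 2 * 75 + 39
75 = 1 * 39 + 36
39 = 1 * 36 + 3
36 = 12 * 3 + 0
GCD = 3


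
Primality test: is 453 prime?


453 / 3 = 151 (exact division)
453 is NOT prime.

No, 453 is not prime


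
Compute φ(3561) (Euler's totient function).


3561 = 3 × 1187
Prime factors: 3, 1187
φ(3561) = 3561 × (1-1/3) × (1-1/1187)
= 3561 × 2/3 × 1186/1187 = 2372

φ(3561) = 2372


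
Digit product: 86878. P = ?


8 × 6 × 8 × 7 × 8 = 21504


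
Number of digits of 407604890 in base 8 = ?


407604890 in base 8 = 3022707232
Number of digits = 10

10 digits (base 8)


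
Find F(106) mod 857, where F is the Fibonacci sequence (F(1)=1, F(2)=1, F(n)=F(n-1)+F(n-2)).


F(k) mod 857 for k=1..106:
1, 1, 2, 3, 5, 8, 13, 21, 34, 55, 89, 144, 233, 377, 610, 130, 740, 13, 753, 766, 662, 571, 376, 90, 466, 556, 165, 721, 29, 750, 779, 672, 594, 409, 146, 555, 701, 399, 243, 642, 28, 670, 698, 511, 352, 6, 358, 364, 722, 229, 94, 323, 417, 740, 300, 183, 483, 666, 292, 101, 393, 494, 30, 524, 554, 221, 775, 139, 57, 196, 253, 449, 702, 294, 139, 433, 572, 148, 720, 11, 731, 742, 616, 501, 260, 761, 164, 68, 232, 300, 532, 832, 507, 482, 132, 614, 746, 503, 392, 38, 430, 468, 41, 509, 550, 202
F(106) mod 857 = 202


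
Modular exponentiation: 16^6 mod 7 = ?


16^1 mod 7 = 2
16^2 mod 7 = 4
16^3 mod 7 = 1
16^4 mod 7 = 2
16^5 mod 7 = 4
16^6 mod 7 = 1


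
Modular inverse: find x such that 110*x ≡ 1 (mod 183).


Use the extended Euclidean algorithm on (183, 110); each row r = 183*s + 110*t:
r=183, s=1, t=0
r=110, s=0, t=1
q=1: r=73, s=1, t=-1   [183*(1) + 110*(-1) = 73]
q=1: r=37, s=-1, t=2   [183*(-1) + 110*(2) = 37]
q=1: r=36, s=2, t=-3   [183*(2) + 110*(-3) = 36]
q=1: r=1, s=-3, t=5   [183*(-3) + 110*(5) = 1]
q=36: r=0, s=110, t=-183   [183*(110) + 110*(-183) = 0]
GCD = 1 with t = 5, so 110*(5) ≡ 1 (mod 183)
Inverse = 5 mod 183 = 5
Check: 110 * 5 = 550 ≡ 1 (mod 183)

110^(-1) ≡ 5 (mod 183)


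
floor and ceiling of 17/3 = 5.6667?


17/3 = 5.6667
floor = 5
ceil = 6

floor = 5, ceil = 6


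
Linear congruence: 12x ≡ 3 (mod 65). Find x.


GCD(12, 65) = 1, unique solution
a^(-1) mod 65 = 38
x = 38 * 3 mod 65 = 49

x ≡ 49 (mod 65)


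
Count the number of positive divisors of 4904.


4904 = 2^3 × 613^1
d(4904) = (3+1) × (1+1) = 8

8 divisors


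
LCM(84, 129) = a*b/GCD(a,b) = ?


GCD(84, 129) = 3
LCM = 84*129/3 = 10836/3 = 3612

LCM = 3612


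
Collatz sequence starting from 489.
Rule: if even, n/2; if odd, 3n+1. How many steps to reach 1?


489 → 1468 → 734 → 367 → 1102 → 551 → 1654 → 827 → 2482 → 1241 → 3724 → 1862 → 931 → 2794 → 1397 → 4192 → 2096 → 1048 → 524 → 262 → 131 → 394 → 197 → 592 → 296 → 148 → 74 → 37 → 112 → 56 → 28 → 14 → 7 → 22 → 11 → 34 → 17 → 52 → 26 → 13 → 40 → 20 → 10 → 5 → 16 → 8 → 4 → 2 → 1
Total steps = 48

48 steps


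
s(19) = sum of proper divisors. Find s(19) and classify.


Proper divisors: 1
Sum = 1 = 1
1 < 19 → deficient

s(19) = 1 (deficient)


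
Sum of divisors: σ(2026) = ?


Divisors of 2026: 1, 2, 1013, 2026
Sum = 1 + 2 + 1013 + 2026 = 3042

σ(2026) = 3042


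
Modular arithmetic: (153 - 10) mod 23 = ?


153 - 10 = 143
143 mod 23 = 5


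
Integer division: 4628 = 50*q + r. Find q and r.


4628 = 50 * 92 + 28
Check: 4600 + 28 = 4628

q = 92, r = 28


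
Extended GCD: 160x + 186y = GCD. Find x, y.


Tabular extended Euclidean (each row: r = 160*s + 186*t):
r=160, s=1, t=0
r=186, s=0, t=1
q=0: r=160, s=1, t=0   [160*(1) + 186*(0) = 160]
q=1: r=26, s=-1, t=1   [160*(-1) + 186*(1) = 26]
q=6: r=4, s=7, t=-6   [160*(7) + 186*(-6) = 4]
q=6: r=2, s=-43, t=37   [160*(-43) + 186*(37) = 2]
q=2: r=0, s=93, t=-80   [160*(93) + 186*(-80) = 0]
GCD = 2; from the row with r=2: x=-43, y=37
Check: 160*(-43) + 186*(37) = -6880 + 6882 = 2

GCD = 2, x = -43, y = 37


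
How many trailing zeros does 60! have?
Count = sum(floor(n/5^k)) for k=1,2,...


floor(60/5) = 12
floor(60/25) = 2
Total = 14

14 trailing zeros


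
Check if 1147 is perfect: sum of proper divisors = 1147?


Proper divisors of 1147: 1, 31, 37
Sum = 1 + 31 + 37 = 69

No, 1147 is not perfect (69 ≠ 1147)


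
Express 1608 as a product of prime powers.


1608 / 2 = 804
804 / 2 = 402
402 / 2 = 201
201 / 3 = 67
67 / 67 = 1
1608 = 2^3 × 3 × 67


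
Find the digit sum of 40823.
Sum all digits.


4 + 0 + 8 + 2 + 3 = 17


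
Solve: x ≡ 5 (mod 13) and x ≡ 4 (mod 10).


M = 13*10 = 130
M1 = M/13 = 10, M2 = M/10 = 13
M1^(-1) mod 13 = 4, M2^(-1) mod 10 = 7
x = 5*10*4 + 4*13*7 = 564
564 mod 130 = 44
Check: 44 mod 13 = 5 ✓, 44 mod 10 = 4 ✓

x ≡ 44 (mod 130)


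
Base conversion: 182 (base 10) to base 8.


182 (base 10) = 182 (decimal)
182 (decimal) = 266 (base 8)


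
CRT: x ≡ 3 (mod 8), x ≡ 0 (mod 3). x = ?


M = 8*3 = 24
M1 = M/8 = 3, M2 = M/3 = 8
M1^(-1) mod 8 = 3, M2^(-1) mod 3 = 2
x = 3*3*3 + 0*8*2 = 27
27 mod 24 = 3
Check: 3 mod 8 = 3 ✓, 3 mod 3 = 0 ✓

x ≡ 3 (mod 24)


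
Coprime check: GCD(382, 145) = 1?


Euclidean algorithm:
382 = 2 * 145 + 92
145 = 1 * 92 + 53
92 = 1 * 53 + 39
53 = 1 * 39 + 14
39 = 2 * 14 + 11
14 = 1 * 11 + 3
11 = 3 * 3 + 2
3 = 1 * 2 + 1
2 = 2 * 1 + 0
GCD(382, 145) = 1

Yes, coprime (GCD = 1)


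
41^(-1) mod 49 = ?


Use the extended Euclidean algorithm on (49, 41); each row r = 49*s + 41*t:
r=49, s=1, t=0
r=41, s=0, t=1
q=1: r=8, s=1, t=-1   [49*(1) + 41*(-1) = 8]
q=5: r=1, s=-5, t=6   [49*(-5) + 41*(6) = 1]
q=8: r=0, s=41, t=-49   [49*(41) + 41*(-49) = 0]
GCD = 1 with t = 6, so 41*(6) ≡ 1 (mod 49)
Inverse = 6 mod 49 = 6
Check: 41 * 6 = 246 ≡ 1 (mod 49)

41^(-1) ≡ 6 (mod 49)


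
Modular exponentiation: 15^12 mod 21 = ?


15^1 mod 21 = 15
15^2 mod 21 = 15
15^3 mod 21 = 15
15^4 mod 21 = 15
15^5 mod 21 = 15
15^6 mod 21 = 15
15^7 mod 21 = 15
15^8 mod 21 = 15
15^9 mod 21 = 15
15^10 mod 21 = 15
15^11 mod 21 = 15
15^12 mod 21 = 15


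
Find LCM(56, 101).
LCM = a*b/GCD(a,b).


GCD(56, 101) = 1
LCM = 56*101/1 = 5656/1 = 5656

LCM = 5656


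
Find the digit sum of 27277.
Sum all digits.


2 + 7 + 2 + 7 + 7 = 25


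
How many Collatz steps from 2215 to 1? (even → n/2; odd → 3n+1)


2215 → 6646 → 3323 → 9970 → 4985 → 14956 → 7478 → 3739 → 11218 → 5609 → 16828 → 8414 → 4207 → 12622 → 6311 → 18934 → 9467 → 28402 → 14201 → 42604 → 21302 → 10651 → 31954 → 15977 → 47932 → 23966 → 11983 → 35950 → 17975 → 53926 → 26963 → 80890 → 40445 → 121336 → 60668 → 30334 → 15167 → 45502 → 22751 → 68254 → 34127 → 102382 → 51191 → 153574 → 76787 → 230362 → 115181 → 345544 → 172772 → 86386 → 43193 → 129580 → 64790 → 32395 → 97186 → 48593 → 145780 → 72890 → 36445 → 109336 → 54668 → 27334 → 13667 → 41002 → 20501 → 61504 → 30752 → 15376 → 7688 → 3844 → 1922 → 961 → 2884 → 1442 → 721 → 2164 → 1082 → 541 → 1624 → 812 → 406 → 203 → 610 → 305 → 916 → 458 → 229 → 688 → 344 → 172 → 86 → 43 → 130 → 65 → 196 → 98 → 49 → 148 → 74 → 37 → 112 → 56 → 28 → 14 → 7 → 22 → 11 → 34 → 17 → 52 → 26 → 13 → 40 → 20 → 10 → 5 → 16 → 8 → 4 → 2 → 1
Total steps = 120

120 steps


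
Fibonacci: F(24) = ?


Sequence: 1, 1, 2, 3, 5, 8, 13, 21, 34, 55, 89, 144, 233, 377, 610, 987, 1597, 2584, 4181, 6765, 10946, 17711, 28657, 46368
F(24) = 46368


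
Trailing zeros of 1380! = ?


floor(1380/5) = 276
floor(1380/25) = 55
floor(1380/125) = 11
floor(1380/625) = 2
Total = 344

344 trailing zeros


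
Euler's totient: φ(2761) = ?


2761 = 11 × 251
Prime factors: 11, 251
φ(2761) = 2761 × (1-1/11) × (1-1/251)
= 2761 × 10/11 × 250/251 = 2500

φ(2761) = 2500


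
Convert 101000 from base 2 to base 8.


101000 (base 2) = 40 (decimal)
40 (decimal) = 50 (base 8)


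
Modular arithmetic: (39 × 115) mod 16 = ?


39 × 115 = 4485
4485 mod 16 = 5


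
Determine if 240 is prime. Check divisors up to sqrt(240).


240 / 2 = 120 (exact division)
240 is NOT prime.

No, 240 is not prime


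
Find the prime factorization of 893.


893 / 19 = 47
47 / 47 = 1
893 = 19 × 47


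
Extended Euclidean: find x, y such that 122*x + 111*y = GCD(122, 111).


Tabular extended Euclidean (each row: r = 122*s + 111*t):
r=122, s=1, t=0
r=111, s=0, t=1
q=1: r=11, s=1, t=-1   [122*(1) + 111*(-1) = 11]
q=10: r=1, s=-10, t=11   [122*(-10) + 111*(11) = 1]
q=11: r=0, s=111, t=-122   [122*(111) + 111*(-122) = 0]
GCD = 1; from the row with r=1: x=-10, y=11
Check: 122*(-10) + 111*(11) = -1220 + 1221 = 1

GCD = 1, x = -10, y = 11


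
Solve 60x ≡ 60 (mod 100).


GCD(60, 100) = 20 divides 60
Divide: 3x ≡ 3 (mod 5)
x ≡ 1 (mod 5)


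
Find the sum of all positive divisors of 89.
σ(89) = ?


Divisors of 89: 1, 89
Sum = 1 + 89 = 90

σ(89) = 90


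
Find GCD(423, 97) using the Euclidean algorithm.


423 = 4 * 97 + 35
97 = 2 * 35 + 27
35 = 1 * 27 + 8
27 = 3 * 8 + 3
8 = 2 * 3 + 2
3 = 1 * 2 + 1
2 = 2 * 1 + 0
GCD = 1


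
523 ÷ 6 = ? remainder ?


523 = 6 * 87 + 1
Check: 522 + 1 = 523

q = 87, r = 1


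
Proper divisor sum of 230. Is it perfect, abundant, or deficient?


Proper divisors: 1, 2, 5, 10, 23, 46, 115
Sum = 1 + 2 + 5 + 10 + 23 + 46 + 115 = 202
202 < 230 → deficient

s(230) = 202 (deficient)


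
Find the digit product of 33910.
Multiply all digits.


3 × 3 × 9 × 1 × 0 = 0


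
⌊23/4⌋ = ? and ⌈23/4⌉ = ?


23/4 = 5.7500
floor = 5
ceil = 6

floor = 5, ceil = 6


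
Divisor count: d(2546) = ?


2546 = 2^1 × 19^1 × 67^1
d(2546) = (1+1) × (1+1) × (1+1) = 8

8 divisors


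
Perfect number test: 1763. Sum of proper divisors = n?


Proper divisors of 1763: 1, 41, 43
Sum = 1 + 41 + 43 = 85

No, 1763 is not perfect (85 ≠ 1763)


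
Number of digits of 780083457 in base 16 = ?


780083457 in base 16 = 2E7F2101
Number of digits = 8

8 digits (base 16)


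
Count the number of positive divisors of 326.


326 = 2^1 × 163^1
d(326) = (1+1) × (1+1) = 4

4 divisors


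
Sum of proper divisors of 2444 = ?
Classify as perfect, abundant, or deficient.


Proper divisors: 1, 2, 4, 13, 26, 47, 52, 94, 188, 611, 1222
Sum = 1 + 2 + 4 + 13 + 26 + 47 + 52 + 94 + 188 + 611 + 1222 = 2260
2260 < 2444 → deficient

s(2444) = 2260 (deficient)


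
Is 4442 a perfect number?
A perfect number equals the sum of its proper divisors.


Proper divisors of 4442: 1, 2, 2221
Sum = 1 + 2 + 2221 = 2224

No, 4442 is not perfect (2224 ≠ 4442)


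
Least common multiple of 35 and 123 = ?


GCD(35, 123) = 1
LCM = 35*123/1 = 4305/1 = 4305

LCM = 4305


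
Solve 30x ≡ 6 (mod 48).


GCD(30, 48) = 6 divides 6
Divide: 5x ≡ 1 (mod 8)
x ≡ 5 (mod 8)


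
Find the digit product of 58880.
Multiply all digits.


5 × 8 × 8 × 8 × 0 = 0


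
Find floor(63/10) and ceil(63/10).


63/10 = 6.3000
floor = 6
ceil = 7

floor = 6, ceil = 7


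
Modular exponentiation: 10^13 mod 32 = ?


10^1 mod 32 = 10
10^2 mod 32 = 4
10^3 mod 32 = 8
10^4 mod 32 = 16
10^5 mod 32 = 0
10^6 mod 32 = 0
10^7 mod 32 = 0
10^8 mod 32 = 0
10^9 mod 32 = 0
10^10 mod 32 = 0
10^11 mod 32 = 0
10^12 mod 32 = 0
10^13 mod 32 = 0


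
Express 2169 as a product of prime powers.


2169 / 3 = 723
723 / 3 = 241
241 / 241 = 1
2169 = 3^2 × 241


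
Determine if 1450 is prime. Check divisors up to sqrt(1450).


1450 / 2 = 725 (exact division)
1450 is NOT prime.

No, 1450 is not prime


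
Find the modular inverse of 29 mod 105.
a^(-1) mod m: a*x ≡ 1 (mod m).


Use the extended Euclidean algorithm on (105, 29); each row r = 105*s + 29*t:
r=105, s=1, t=0
r=29, s=0, t=1
q=3: r=18, s=1, t=-3   [105*(1) + 29*(-3) = 18]
q=1: r=11, s=-1, t=4   [105*(-1) + 29*(4) = 11]
q=1: r=7, s=2, t=-7   [105*(2) + 29*(-7) = 7]
q=1: r=4, s=-3, t=11   [105*(-3) + 29*(11) = 4]
q=1: r=3, s=5, t=-18   [105*(5) + 29*(-18) = 3]
q=1: r=1, s=-8, t=29   [105*(-8) + 29*(29) = 1]
q=3: r=0, s=29, t=-105   [105*(29) + 29*(-105) = 0]
GCD = 1 with t = 29, so 29*(29) ≡ 1 (mod 105)
Inverse = 29 mod 105 = 29
Check: 29 * 29 = 841 ≡ 1 (mod 105)

29^(-1) ≡ 29 (mod 105)


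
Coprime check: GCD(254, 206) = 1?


Euclidean algorithm:
254 = 1 * 206 + 48
206 = 4 * 48 + 14
48 = 3 * 14 + 6
14 = 2 * 6 + 2
6 = 3 * 2 + 0
GCD(254, 206) = 2

No, not coprime (GCD = 2)


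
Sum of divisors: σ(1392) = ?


Divisors of 1392: 1, 2, 3, 4, 6, 8, 12, 16, 24, 29, 48, 58, 87, 116, 174, 232, 348, 464, 696, 1392
Sum = 1 + 2 + 3 + 4 + 6 + 8 + 12 + 16 + 24 + 29 + 48 + 58 + 87 + 116 + 174 + 232 + 348 + 464 + 696 + 1392 = 3720

σ(1392) = 3720


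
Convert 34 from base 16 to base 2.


34 (base 16) = 52 (decimal)
52 (decimal) = 110100 (base 2)


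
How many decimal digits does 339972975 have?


339972975 has 9 digits in base 10
floor(log10(339972975)) + 1 = floor(8.5314) + 1 = 9

9 digits (base 10)


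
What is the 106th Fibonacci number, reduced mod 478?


F(k) mod 478 for k=1..106:
1, 1, 2, 3, 5, 8, 13, 21, 34, 55, 89, 144, 233, 377, 132, 31, 163, 194, 357, 73, 430, 25, 455, 2, 457, 459, 438, 419, 379, 320, 221, 63, 284, 347, 153, 22, 175, 197, 372, 91, 463, 76, 61, 137, 198, 335, 55, 390, 445, 357, 324, 203, 49, 252, 301, 75, 376, 451, 349, 322, 193, 37, 230, 267, 19, 286, 305, 113, 418, 53, 471, 46, 39, 85, 124, 209, 333, 64, 397, 461, 380, 363, 265, 150, 415, 87, 24, 111, 135, 246, 381, 149, 52, 201, 253, 454, 229, 205, 434, 161, 117, 278, 395, 195, 112, 307
F(106) mod 478 = 307


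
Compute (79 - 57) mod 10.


79 - 57 = 22
22 mod 10 = 2


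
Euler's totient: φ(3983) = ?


3983 = 7 × 569
Prime factors: 7, 569
φ(3983) = 3983 × (1-1/7) × (1-1/569)
= 3983 × 6/7 × 568/569 = 3408

φ(3983) = 3408


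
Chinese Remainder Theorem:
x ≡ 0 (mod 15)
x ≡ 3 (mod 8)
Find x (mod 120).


M = 15*8 = 120
M1 = M/15 = 8, M2 = M/8 = 15
M1^(-1) mod 15 = 2, M2^(-1) mod 8 = 7
x = 0*8*2 + 3*15*7 = 315
315 mod 120 = 75
Check: 75 mod 15 = 0 ✓, 75 mod 8 = 3 ✓

x ≡ 75 (mod 120)


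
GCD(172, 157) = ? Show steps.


172 = 1 * 157 + 15
157 = 10 * 15 + 7
15 = 2 * 7 + 1
7 = 7 * 1 + 0
GCD = 1


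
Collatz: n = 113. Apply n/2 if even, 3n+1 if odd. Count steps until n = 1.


113 → 340 → 170 → 85 → 256 → 128 → 64 → 32 → 16 → 8 → 4 → 2 → 1
Total steps = 12

12 steps


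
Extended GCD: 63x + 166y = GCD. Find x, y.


Tabular extended Euclidean (each row: r = 63*s + 166*t):
r=63, s=1, t=0
r=166, s=0, t=1
q=0: r=63, s=1, t=0   [63*(1) + 166*(0) = 63]
q=2: r=40, s=-2, t=1   [63*(-2) + 166*(1) = 40]
q=1: r=23, s=3, t=-1   [63*(3) + 166*(-1) = 23]
q=1: r=17, s=-5, t=2   [63*(-5) + 166*(2) = 17]
q=1: r=6, s=8, t=-3   [63*(8) + 166*(-3) = 6]
q=2: r=5, s=-21, t=8   [63*(-21) + 166*(8) = 5]
q=1: r=1, s=29, t=-11   [63*(29) + 166*(-11) = 1]
q=5: r=0, s=-166, t=63   [63*(-166) + 166*(63) = 0]
GCD = 1; from the row with r=1: x=29, y=-11
Check: 63*(29) + 166*(-11) = 1827 - 1826 = 1

GCD = 1, x = 29, y = -11


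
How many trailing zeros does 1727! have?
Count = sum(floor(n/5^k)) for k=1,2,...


floor(1727/5) = 345
floor(1727/25) = 69
floor(1727/125) = 13
floor(1727/625) = 2
Total = 429

429 trailing zeros


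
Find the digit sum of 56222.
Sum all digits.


5 + 6 + 2 + 2 + 2 = 17


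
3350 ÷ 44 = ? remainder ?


3350 = 44 * 76 + 6
Check: 3344 + 6 = 3350

q = 76, r = 6


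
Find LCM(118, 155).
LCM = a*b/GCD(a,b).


GCD(118, 155) = 1
LCM = 118*155/1 = 18290/1 = 18290

LCM = 18290


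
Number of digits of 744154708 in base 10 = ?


744154708 has 9 digits in base 10
floor(log10(744154708)) + 1 = floor(8.8717) + 1 = 9

9 digits (base 10)


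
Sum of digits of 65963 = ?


6 + 5 + 9 + 6 + 3 = 29


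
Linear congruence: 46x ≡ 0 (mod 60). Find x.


GCD(46, 60) = 2 divides 0
Divide: 23x ≡ 0 (mod 30)
x ≡ 0 (mod 30)


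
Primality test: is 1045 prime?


1045 / 5 = 209 (exact division)
1045 is NOT prime.

No, 1045 is not prime


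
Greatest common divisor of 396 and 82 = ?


396 = 4 * 82 + 68
82 = 1 * 68 + 14
68 = 4 * 14 + 12
14 = 1 * 12 + 2
12 = 6 * 2 + 0
GCD = 2


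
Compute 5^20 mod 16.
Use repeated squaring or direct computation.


5^1 mod 16 = 5
5^2 mod 16 = 9
5^3 mod 16 = 13
5^4 mod 16 = 1
5^5 mod 16 = 5
5^6 mod 16 = 9
5^7 mod 16 = 13
5^8 mod 16 = 1
5^9 mod 16 = 5
5^10 mod 16 = 9
5^11 mod 16 = 13
5^12 mod 16 = 1
5^13 mod 16 = 5
5^14 mod 16 = 9
5^15 mod 16 = 13
5^16 mod 16 = 1
5^17 mod 16 = 5
5^18 mod 16 = 9
5^19 mod 16 = 13
5^20 mod 16 = 1


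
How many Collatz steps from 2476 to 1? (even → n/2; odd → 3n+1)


2476 → 1238 → 619 → 1858 → 929 → 2788 → 1394 → 697 → 2092 → 1046 → 523 → 1570 → 785 → 2356 → 1178 → 589 → 1768 → 884 → 442 → 221 → 664 → 332 → 166 → 83 → 250 → 125 → 376 → 188 → 94 → 47 → 142 → 71 → 214 → 107 → 322 → 161 → 484 → 242 → 121 → 364 → 182 → 91 → 274 → 137 → 412 → 206 → 103 → 310 → 155 → 466 → 233 → 700 → 350 → 175 → 526 → 263 → 790 → 395 → 1186 → 593 → 1780 → 890 → 445 → 1336 → 668 → 334 → 167 → 502 → 251 → 754 → 377 → 1132 → 566 → 283 → 850 → 425 → 1276 → 638 → 319 → 958 → 479 → 1438 → 719 → 2158 → 1079 → 3238 → 1619 → 4858 → 2429 → 7288 → 3644 → 1822 → 911 → 2734 → 1367 → 4102 → 2051 → 6154 → 3077 → 9232 → 4616 → 2308 → 1154 → 577 → 1732 → 866 → 433 → 1300 → 650 → 325 → 976 → 488 → 244 → 122 → 61 → 184 → 92 → 46 → 23 → 70 → 35 → 106 → 53 → 160 → 80 → 40 → 20 → 10 → 5 → 16 → 8 → 4 → 2 → 1
Total steps = 133

133 steps


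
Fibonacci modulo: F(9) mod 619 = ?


F(k) mod 619 for k=1..9:
1, 1, 2, 3, 5, 8, 13, 21, 34
F(9) mod 619 = 34


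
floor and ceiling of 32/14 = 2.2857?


32/14 = 2.2857
floor = 2
ceil = 3

floor = 2, ceil = 3


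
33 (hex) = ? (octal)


33 (base 16) = 51 (decimal)
51 (decimal) = 63 (base 8)


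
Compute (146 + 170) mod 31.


146 + 170 = 316
316 mod 31 = 6


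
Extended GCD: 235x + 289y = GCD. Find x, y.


Tabular extended Euclidean (each row: r = 235*s + 289*t):
r=235, s=1, t=0
r=289, s=0, t=1
q=0: r=235, s=1, t=0   [235*(1) + 289*(0) = 235]
q=1: r=54, s=-1, t=1   [235*(-1) + 289*(1) = 54]
q=4: r=19, s=5, t=-4   [235*(5) + 289*(-4) = 19]
q=2: r=16, s=-11, t=9   [235*(-11) + 289*(9) = 16]
q=1: r=3, s=16, t=-13   [235*(16) + 289*(-13) = 3]
q=5: r=1, s=-91, t=74   [235*(-91) + 289*(74) = 1]
q=3: r=0, s=289, t=-235   [235*(289) + 289*(-235) = 0]
GCD = 1; from the row with r=1: x=-91, y=74
Check: 235*(-91) + 289*(74) = -21385 + 21386 = 1

GCD = 1, x = -91, y = 74


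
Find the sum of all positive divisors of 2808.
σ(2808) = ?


Divisors of 2808: 1, 2, 3, 4, 6, 8, 9, 12, 13, 18, 24, 26, 27, 36, 39, 52, 54, 72, 78, 104, 108, 117, 156, 216, 234, 312, 351, 468, 702, 936, 1404, 2808
Sum = 1 + 2 + 3 + 4 + 6 + 8 + 9 + 12 + 13 + 18 + 24 + 26 + 27 + 36 + 39 + 52 + 54 + 72 + 78 + 104 + 108 + 117 + 156 + 216 + 234 + 312 + 351 + 468 + 702 + 936 + 1404 + 2808 = 8400

σ(2808) = 8400


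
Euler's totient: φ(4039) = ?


4039 = 7 × 577
Prime factors: 7, 577
φ(4039) = 4039 × (1-1/7) × (1-1/577)
= 4039 × 6/7 × 576/577 = 3456

φ(4039) = 3456


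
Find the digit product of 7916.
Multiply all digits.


7 × 9 × 1 × 6 = 378


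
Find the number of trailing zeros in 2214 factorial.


floor(2214/5) = 442
floor(2214/25) = 88
floor(2214/125) = 17
floor(2214/625) = 3
Total = 550

550 trailing zeros


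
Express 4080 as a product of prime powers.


4080 / 2 = 2040
2040 / 2 = 1020
1020 / 2 = 510
510 / 2 = 255
255 / 3 = 85
85 / 5 = 17
17 / 17 = 1
4080 = 2^4 × 3 × 5 × 17


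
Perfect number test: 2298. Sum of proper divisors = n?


Proper divisors of 2298: 1, 2, 3, 6, 383, 766, 1149
Sum = 1 + 2 + 3 + 6 + 383 + 766 + 1149 = 2310

No, 2298 is not perfect (2310 ≠ 2298)


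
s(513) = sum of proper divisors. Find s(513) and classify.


Proper divisors: 1, 3, 9, 19, 27, 57, 171
Sum = 1 + 3 + 9 + 19 + 27 + 57 + 171 = 287
287 < 513 → deficient

s(513) = 287 (deficient)


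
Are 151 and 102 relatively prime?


Euclidean algorithm:
151 = 1 * 102 + 49
102 = 2 * 49 + 4
49 = 12 * 4 + 1
4 = 4 * 1 + 0
GCD(151, 102) = 1

Yes, coprime (GCD = 1)


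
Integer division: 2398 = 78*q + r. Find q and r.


2398 = 78 * 30 + 58
Check: 2340 + 58 = 2398

q = 30, r = 58


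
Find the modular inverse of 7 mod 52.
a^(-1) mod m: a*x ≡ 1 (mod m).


Use the extended Euclidean algorithm on (52, 7); each row r = 52*s + 7*t:
r=52, s=1, t=0
r=7, s=0, t=1
q=7: r=3, s=1, t=-7   [52*(1) + 7*(-7) = 3]
q=2: r=1, s=-2, t=15   [52*(-2) + 7*(15) = 1]
q=3: r=0, s=7, t=-52   [52*(7) + 7*(-52) = 0]
GCD = 1 with t = 15, so 7*(15) ≡ 1 (mod 52)
Inverse = 15 mod 52 = 15
Check: 7 * 15 = 105 ≡ 1 (mod 52)

7^(-1) ≡ 15 (mod 52)


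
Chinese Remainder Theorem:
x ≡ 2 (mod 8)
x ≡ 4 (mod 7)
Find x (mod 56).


M = 8*7 = 56
M1 = M/8 = 7, M2 = M/7 = 8
M1^(-1) mod 8 = 7, M2^(-1) mod 7 = 1
x = 2*7*7 + 4*8*1 = 130
130 mod 56 = 18
Check: 18 mod 8 = 2 ✓, 18 mod 7 = 4 ✓

x ≡ 18 (mod 56)


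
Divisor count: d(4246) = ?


4246 = 2^1 × 11^1 × 193^1
d(4246) = (1+1) × (1+1) × (1+1) = 8

8 divisors
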